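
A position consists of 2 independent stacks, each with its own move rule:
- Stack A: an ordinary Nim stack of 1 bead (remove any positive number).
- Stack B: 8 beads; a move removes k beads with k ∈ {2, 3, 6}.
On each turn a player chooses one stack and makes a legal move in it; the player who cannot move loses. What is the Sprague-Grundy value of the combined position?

3

Stack A is a plain Nim stack of size 1, so its Grundy value is 1.
Build the Grundy sequence for stack B with g(k) = mex{g(k−s) : s ∈ {2, 3, 6}, s ≤ k}:
k:     0  1  2  3  4  5  6  7  8
g(k):  0  0  1  1  2  0  3  1  2
So g(8) = 2.
The value of a disjunctive sum is the nim-sum of the parts.
Combined value = 1 ⊕ 2 = 3.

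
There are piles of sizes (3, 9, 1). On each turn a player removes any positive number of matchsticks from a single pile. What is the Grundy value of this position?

11

Bitwise XOR of the heap sizes:
  0011  (3)
  1001  (9)
  0001  (1)
  ----
  1011  (11)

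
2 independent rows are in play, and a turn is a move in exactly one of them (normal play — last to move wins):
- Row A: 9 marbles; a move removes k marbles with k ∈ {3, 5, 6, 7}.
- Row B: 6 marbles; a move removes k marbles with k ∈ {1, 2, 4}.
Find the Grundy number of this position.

3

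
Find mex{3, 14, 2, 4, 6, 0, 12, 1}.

5

The values 0, 1, 2, 3, 4 are all present; 5 is the first non-negative integer missing from the set.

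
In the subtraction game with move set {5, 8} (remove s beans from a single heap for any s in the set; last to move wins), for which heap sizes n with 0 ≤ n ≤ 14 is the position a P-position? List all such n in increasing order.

Build the Grundy sequence with g(k) = mex{g(k−s) : s ∈ {5, 8}, s ≤ k}:
k:     0  1  2  3  4  5  6  7  8  9 10 11 12 13 14
g(k):  0  0  0  0  0  1  1  1  1  1  2  2  2  0  0
The P-positions (g = 0) in 0..14 are 0, 1, 2, 3, 4, 13, 14.

0, 1, 2, 3, 4, 13, 14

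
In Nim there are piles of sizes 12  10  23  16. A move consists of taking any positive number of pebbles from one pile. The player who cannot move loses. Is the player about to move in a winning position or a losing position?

Write each in binary and XOR column by column:
  01100  (12)
  01010  (10)
  10111  (23)
  10000  (16)
  -----
  00001  (1)
The nim-sum is 1 ≠ 0, so this is an N-position: the player to move can win.

Winning position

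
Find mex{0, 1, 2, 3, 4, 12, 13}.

The values 0, 1, 2, 3, 4 are all present; 5 is the first non-negative integer missing from the set.

5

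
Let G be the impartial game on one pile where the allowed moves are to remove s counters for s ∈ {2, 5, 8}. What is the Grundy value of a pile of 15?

2

Build the Grundy sequence with g(k) = mex{g(k−s) : s ∈ {2, 5, 8}, s ≤ k}:
k:     0  1  2  3  4  5  6  7  8  9 10 11 12 13 14 15
g(k):  0  0  1  1  0  2  1  0  2  1  0  0  1  1  0  2
So g(15) = 2.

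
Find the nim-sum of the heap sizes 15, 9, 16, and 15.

25

Compute the nim-sum pairwise:
15 ⊕ 9 = 6
6 ⊕ 16 = 22
22 ⊕ 15 = 25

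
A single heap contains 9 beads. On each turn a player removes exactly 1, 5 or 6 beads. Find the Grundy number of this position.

Compute g(0), g(1), … for moves {1, 5, 6}:
g(0) = mex{} = 0
g(1) = mex{0} = 1
g(2) = mex{1} = 0
g(3) = mex{0} = 1
g(4) = mex{1} = 0
g(5) = mex{0} = 1
g(6) = mex{0,1} = 2
g(7) = mex{0,1,2} = 3
g(8) = mex{0,1,3} = 2
g(9) = mex{0,1,2} = 3
So g(9) = 3.

3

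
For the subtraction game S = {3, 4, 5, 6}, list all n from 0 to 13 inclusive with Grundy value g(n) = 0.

0, 1, 2, 9, 10, 11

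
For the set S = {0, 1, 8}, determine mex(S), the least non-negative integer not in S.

The values 0, 1 are all present; 2 is the first non-negative integer missing from the set.

2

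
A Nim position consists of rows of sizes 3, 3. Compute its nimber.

0

Nim-sum: 3 XOR 3 = 0.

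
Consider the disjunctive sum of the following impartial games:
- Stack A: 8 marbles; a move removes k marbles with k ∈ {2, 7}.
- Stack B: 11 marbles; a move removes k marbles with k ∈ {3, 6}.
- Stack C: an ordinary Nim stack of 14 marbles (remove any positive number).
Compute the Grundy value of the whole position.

12

Build the Grundy sequence for stack A with g(k) = mex{g(k−s) : s ∈ {2, 7}, s ≤ k}:
g(0) = mex{} = 0
g(1) = mex{} = 0
g(2) = mex{0} = 1
g(3) = mex{0} = 1
g(4) = mex{1} = 0
g(5) = mex{1} = 0
g(6) = mex{0} = 1
g(7) = mex{0} = 1
g(8) = mex{0,1} = 2
So g(8) = 2.
For stack B, compute g(0), g(1), … with moves {3, 6}:
k:     0  1  2  3  4  5  6  7  8  9 10 11
g(k):  0  0  0  1  1  1  2  2  2  0  0  0
So g(11) = 0.
Stack C is a plain Nim stack of size 14, so its Grundy value is 14.
The value of a disjunctive sum is the nim-sum of the parts.
Combined value = 2 XOR 0 XOR 14 = 12.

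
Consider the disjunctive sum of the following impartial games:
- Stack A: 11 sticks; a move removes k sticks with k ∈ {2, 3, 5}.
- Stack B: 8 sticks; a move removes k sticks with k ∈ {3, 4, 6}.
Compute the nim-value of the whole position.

0

For stack A, compute g(0), g(1), … with moves {2, 3, 5}:
g(0) = mex{} = 0
g(1) = mex{} = 0
g(2) = mex{0} = 1
g(3) = mex{0} = 1
g(4) = mex{0,1} = 2
g(5) = mex{0,1} = 2
g(6) = mex{0,1,2} = 3
g(7) = mex{1,2} = 0
g(8) = mex{1,2,3} = 0
g(9) = mex{0,2,3} = 1
g(10) = mex{0,2} = 1
g(11) = mex{0,1,3} = 2
So g(11) = 2.
Build the Grundy sequence for stack B with g(k) = mex{g(k−s) : s ∈ {3, 4, 6}, s ≤ k}:
k:     0  1  2  3  4  5  6  7  8
g(k):  0  0  0  1  1  1  2  2  2
So g(8) = 2.
The value of a disjunctive sum is the nim-sum of the parts.
Combined value = 2 XOR 2 = 0.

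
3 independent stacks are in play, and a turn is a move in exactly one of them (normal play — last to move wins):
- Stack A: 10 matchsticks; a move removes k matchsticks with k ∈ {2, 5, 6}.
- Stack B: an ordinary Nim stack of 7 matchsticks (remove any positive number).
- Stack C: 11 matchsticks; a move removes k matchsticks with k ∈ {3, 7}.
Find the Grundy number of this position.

6

Build the Grundy sequence for stack A with g(k) = mex{g(k−s) : s ∈ {2, 5, 6}, s ≤ k}:
g(0) = mex{} = 0
g(1) = mex{} = 0
g(2) = mex{0} = 1
g(3) = mex{0} = 1
g(4) = mex{1} = 0
g(5) = mex{0,1} = 2
g(6) = mex{0} = 1
g(7) = mex{0,1,2} = 3
g(8) = mex{1} = 0
g(9) = mex{0,1,3} = 2
g(10) = mex{0,2} = 1
So g(10) = 1.
Stack B is a plain Nim stack of size 7, so its Grundy value is 7.
Grundy values for stack C (subtraction set {3, 7}):
k:     0  1  2  3  4  5  6  7  8  9 10 11
g(k):  0  0  0  1  1  1  0  2  2  1  0  0
So g(11) = 0.
The value of a disjunctive sum is the nim-sum of the parts.
Combined value = 1 ⊕ 7 ⊕ 0 = 6.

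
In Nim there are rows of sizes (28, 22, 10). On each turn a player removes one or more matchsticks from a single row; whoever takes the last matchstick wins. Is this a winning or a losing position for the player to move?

Nim-sum: 28 XOR 22 XOR 10 = 0.
The nim-sum is 0, so this is a P-position: the player to move is in a losing position under optimal play.

Losing position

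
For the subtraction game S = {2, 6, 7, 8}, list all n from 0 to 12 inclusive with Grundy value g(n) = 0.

0, 1, 4, 5

Build the Grundy sequence with g(k) = mex{g(k−s) : s ∈ {2, 6, 7, 8}, s ≤ k}:
k:     0  1  2  3  4  5  6  7  8  9 10 11 12
g(k):  0  0  1  1  0  0  1  1  2  2  3  3  2
The P-positions (g = 0) in 0..12 are 0, 1, 4, 5.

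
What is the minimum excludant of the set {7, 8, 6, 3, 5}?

0 is not in the set, so the mex is 0.

0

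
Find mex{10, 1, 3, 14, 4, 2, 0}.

The values 0, 1, 2, 3, 4 are all present; 5 is the first non-negative integer missing from the set.

5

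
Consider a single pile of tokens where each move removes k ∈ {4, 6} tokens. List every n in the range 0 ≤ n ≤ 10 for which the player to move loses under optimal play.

0, 1, 2, 3, 10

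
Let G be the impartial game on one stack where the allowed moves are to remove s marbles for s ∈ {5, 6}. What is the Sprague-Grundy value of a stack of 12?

0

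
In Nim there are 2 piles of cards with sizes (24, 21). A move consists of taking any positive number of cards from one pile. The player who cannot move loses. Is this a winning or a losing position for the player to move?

Compute the nim-sum pairwise:
24 XOR 21 = 13
The nim-sum is 13 ≠ 0, so this is an N-position: the player to move can win.

Winning position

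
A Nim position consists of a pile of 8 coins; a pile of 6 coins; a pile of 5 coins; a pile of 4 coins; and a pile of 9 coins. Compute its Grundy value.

Write each in binary and XOR column by column:
  1000  (8)
  0110  (6)
  0101  (5)
  0100  (4)
  1001  (9)
  ----
  0110  (6)

6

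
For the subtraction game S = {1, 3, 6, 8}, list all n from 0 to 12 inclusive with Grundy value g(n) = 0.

0, 2, 4, 9, 11

Grundy values for subtraction set {1, 3, 6, 8}:
k:     0  1  2  3  4  5  6  7  8  9 10 11 12
g(k):  0  1  0  1  0  1  2  3  2  0  1  0  1
The P-positions (g = 0) in 0..12 are 0, 2, 4, 9, 11.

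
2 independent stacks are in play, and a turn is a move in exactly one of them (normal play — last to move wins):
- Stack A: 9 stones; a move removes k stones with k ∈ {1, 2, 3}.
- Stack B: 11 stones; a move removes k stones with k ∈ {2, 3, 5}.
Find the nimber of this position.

Build the Grundy sequence for stack A with g(k) = mex{g(k−s) : s ∈ {1, 2, 3}, s ≤ k}:
k:     0  1  2  3  4  5  6  7  8  9
g(k):  0  1  2  3  0  1  2  3  0  1
So g(9) = 1.
For stack B, compute g(0), g(1), … with moves {2, 3, 5}:
k:     0  1  2  3  4  5  6  7  8  9 10 11
g(k):  0  0  1  1  2  2  3  0  0  1  1  2
So g(11) = 2.
By the Sprague-Grundy theorem, the Grundy value of a sum of independent games is the XOR of the component values.
Combined value = 1 ⊕ 2 = 3.

3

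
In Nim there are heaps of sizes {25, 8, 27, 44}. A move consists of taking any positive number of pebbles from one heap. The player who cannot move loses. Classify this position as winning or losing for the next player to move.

In binary:
  011001  (25)
  001000  (8)
  011011  (27)
  101100  (44)
  ------
  100110  (38)
The nim-sum is 38 ≠ 0, so this is an N-position: the player to move can win.

Winning position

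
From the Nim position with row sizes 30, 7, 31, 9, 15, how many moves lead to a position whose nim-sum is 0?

Compute the nim-sum pairwise:
30 XOR 7 = 25
25 XOR 31 = 6
6 XOR 9 = 15
15 XOR 15 = 0
The nim-sum is already 0, so every move leaves a nonzero nim-sum — there are no winning moves.

0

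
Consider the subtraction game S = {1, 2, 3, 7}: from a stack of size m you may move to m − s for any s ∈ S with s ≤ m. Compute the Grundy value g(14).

2

Compute g(0), g(1), … for moves {1, 2, 3, 7}:
g(0) = mex{} = 0
g(1) = mex{0} = 1
g(2) = mex{0,1} = 2
g(3) = mex{0,1,2} = 3
g(4) = mex{1,2,3} = 0
g(5) = mex{0,2,3} = 1
g(6) = mex{0,1,3} = 2
g(7) = mex{0,1,2} = 3
g(8) = mex{1,2,3} = 0
g(9) = mex{0,2,3} = 1
g(10) = mex{0,1,3} = 2
g(11) = mex{0,1,2} = 3
g(12) = mex{1,2,3} = 0
g(13) = mex{0,2,3} = 1
g(14) = mex{0,1,3} = 2
So g(14) = 2.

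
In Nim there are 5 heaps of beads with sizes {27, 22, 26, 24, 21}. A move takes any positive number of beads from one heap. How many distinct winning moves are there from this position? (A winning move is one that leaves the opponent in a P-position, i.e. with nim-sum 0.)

Nim-sum: 27 ⊕ 22 ⊕ 26 ⊕ 24 ⊕ 21 = 26.
The overall nim-sum is X = 26. A heap of size p has a winning move iff p XOR X < p (reduce it to p XOR X).
  27: 27 XOR 26 = 1 < 27 — winning move (to 1).
  22: 22 XOR 26 = 12 < 22 — winning move (to 12).
  26: 26 XOR 26 = 0 < 26 — winning move (to 0).
  24: 24 XOR 26 = 2 < 24 — winning move (to 2).
  21: 21 XOR 26 = 15 < 21 — winning move (to 15).
That gives 5 winning moves.

5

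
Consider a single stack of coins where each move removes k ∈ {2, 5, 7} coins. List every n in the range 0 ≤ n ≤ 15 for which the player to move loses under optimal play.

0, 1, 4, 10, 13, 14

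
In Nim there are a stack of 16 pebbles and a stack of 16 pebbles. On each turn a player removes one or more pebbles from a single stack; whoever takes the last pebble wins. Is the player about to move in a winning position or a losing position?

Losing position

Compute the nim-sum pairwise:
16 ⊕ 16 = 0
The nim-sum is 0, so this is a P-position: the player to move is in a losing position under optimal play.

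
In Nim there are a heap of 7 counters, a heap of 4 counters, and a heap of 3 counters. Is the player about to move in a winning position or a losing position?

Nim-sum: 7 ⊕ 4 ⊕ 3 = 0.
The nim-sum is 0, so this is a P-position: the player to move is in a losing position under optimal play.

Losing position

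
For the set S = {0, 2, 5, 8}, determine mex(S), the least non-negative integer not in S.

1

0 is in the set but 1 is not, so the mex is 1.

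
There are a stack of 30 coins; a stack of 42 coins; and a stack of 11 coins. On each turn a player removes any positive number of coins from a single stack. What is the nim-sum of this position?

Nim-sum: 30 XOR 42 XOR 11 = 63.

63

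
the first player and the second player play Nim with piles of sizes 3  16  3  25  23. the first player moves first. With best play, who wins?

the first player wins

Compute the nim-sum pairwise:
3 ^ 16 = 19
19 ^ 3 = 16
16 ^ 25 = 9
9 ^ 23 = 30
The nim-sum is 30 ≠ 0, so this is an N-position: the player to move can win; the first player has a winning move.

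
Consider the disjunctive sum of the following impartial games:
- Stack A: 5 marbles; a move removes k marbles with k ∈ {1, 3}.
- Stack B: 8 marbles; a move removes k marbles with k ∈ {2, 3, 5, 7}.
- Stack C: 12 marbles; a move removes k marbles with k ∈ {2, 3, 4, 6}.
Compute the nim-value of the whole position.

7

Build the Grundy sequence for stack A with g(k) = mex{g(k−s) : s ∈ {1, 3}, s ≤ k}:
k:     0  1  2  3  4  5
g(k):  0  1  0  1  0  1
So g(5) = 1.
Build the Grundy sequence for stack B with g(k) = mex{g(k−s) : s ∈ {2, 3, 5, 7}, s ≤ k}:
k:     0  1  2  3  4  5  6  7  8
g(k):  0  0  1  1  2  2  3  3  4
So g(8) = 4.
Build the Grundy sequence for stack C with g(k) = mex{g(k−s) : s ∈ {2, 3, 4, 6}, s ≤ k}:
g(0) = mex{} = 0
g(1) = mex{} = 0
g(2) = mex{0} = 1
g(3) = mex{0} = 1
g(4) = mex{0,1} = 2
g(5) = mex{0,1} = 2
g(6) = mex{0,1,2} = 3
g(7) = mex{0,1,2} = 3
g(8) = mex{1,2,3} = 0
g(9) = mex{1,2,3} = 0
g(10) = mex{0,2,3} = 1
g(11) = mex{0,2,3} = 1
g(12) = mex{0,1,3} = 2
So g(12) = 2.
By the Sprague-Grundy theorem, the Grundy value of a sum of independent games is the XOR of the component values.
Combined value = 1 XOR 4 XOR 2 = 7.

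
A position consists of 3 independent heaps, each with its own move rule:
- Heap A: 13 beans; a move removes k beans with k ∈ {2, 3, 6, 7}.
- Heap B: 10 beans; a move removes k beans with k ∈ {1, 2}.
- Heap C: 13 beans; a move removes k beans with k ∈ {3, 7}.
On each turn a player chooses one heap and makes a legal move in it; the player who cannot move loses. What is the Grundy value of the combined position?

Build the Grundy sequence for heap A with g(k) = mex{g(k−s) : s ∈ {2, 3, 6, 7}, s ≤ k}:
g(0) = mex{} = 0
g(1) = mex{} = 0
g(2) = mex{0} = 1
g(3) = mex{0} = 1
g(4) = mex{0,1} = 2
g(5) = mex{1} = 0
g(6) = mex{0,1,2} = 3
g(7) = mex{0,2} = 1
g(8) = mex{0,1,3} = 2
g(9) = mex{1,3} = 0
g(10) = mex{1,2} = 0
g(11) = mex{0,2} = 1
g(12) = mex{0,3} = 1
g(13) = mex{0,1,3} = 2
So g(13) = 2.
Grundy values for heap B (subtraction set {1, 2}):
g(0) = mex{} = 0
g(1) = mex{0} = 1
g(2) = mex{0,1} = 2
g(3) = mex{1,2} = 0
g(4) = mex{0,2} = 1
g(5) = mex{0,1} = 2
g(6) = mex{1,2} = 0
g(7) = mex{0,2} = 1
g(8) = mex{0,1} = 2
g(9) = mex{1,2} = 0
g(10) = mex{0,2} = 1
So g(10) = 1.
Build the Grundy sequence for heap C with g(k) = mex{g(k−s) : s ∈ {3, 7}, s ≤ k}:
k:     0  1  2  3  4  5  6  7  8  9 10 11 12 13
g(k):  0  0  0  1  1  1  0  2  2  1  0  0  0  1
So g(13) = 1.
By the Sprague-Grundy theorem, the Grundy value of a sum of independent games is the XOR of the component values.
Combined value = 2 ⊕ 1 ⊕ 1 = 2.

2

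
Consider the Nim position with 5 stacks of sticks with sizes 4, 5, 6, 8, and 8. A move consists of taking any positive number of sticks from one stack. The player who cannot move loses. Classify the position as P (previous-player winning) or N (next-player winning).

Bitwise XOR of the heap sizes:
  0100  (4)
  0101  (5)
  0110  (6)
  1000  (8)
  1000  (8)
  ----
  0111  (7)
The nim-sum is 7 ≠ 0, so this is an N-position: the player to move can win.

N-position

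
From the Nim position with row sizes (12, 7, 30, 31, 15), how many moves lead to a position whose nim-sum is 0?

5

Nim-sum: 12 XOR 7 XOR 30 XOR 31 XOR 15 = 5.
The overall nim-sum is X = 5. A row of size p has a winning move iff p XOR X < p (reduce it to p XOR X).
  12: 12 XOR 5 = 9 < 12 — winning move (to 9).
  7: 7 XOR 5 = 2 < 7 — winning move (to 2).
  30: 30 XOR 5 = 27 < 30 — winning move (to 27).
  31: 31 XOR 5 = 26 < 31 — winning move (to 26).
  15: 15 XOR 5 = 10 < 15 — winning move (to 10).
That gives 5 winning moves.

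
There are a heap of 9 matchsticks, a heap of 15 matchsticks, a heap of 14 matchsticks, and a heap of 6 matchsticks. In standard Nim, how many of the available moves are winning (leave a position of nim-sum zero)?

3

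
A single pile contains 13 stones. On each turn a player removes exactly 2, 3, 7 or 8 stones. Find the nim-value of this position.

Grundy values for subtraction set {2, 3, 7, 8}:
k:     0  1  2  3  4  5  6  7  8  9 10 11 12 13
g(k):  0  0  1  1  2  0  0  1  1  2  0  0  1  1
So g(13) = 1.

1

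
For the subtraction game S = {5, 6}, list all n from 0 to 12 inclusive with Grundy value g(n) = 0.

0, 1, 2, 3, 4, 11, 12

Build the Grundy sequence with g(k) = mex{g(k−s) : s ∈ {5, 6}, s ≤ k}:
g(0) = mex{} = 0
g(1) = mex{} = 0
g(2) = mex{} = 0
g(3) = mex{} = 0
g(4) = mex{} = 0
g(5) = mex{0} = 1
g(6) = mex{0} = 1
g(7) = mex{0} = 1
g(8) = mex{0} = 1
g(9) = mex{0} = 1
g(10) = mex{0,1} = 2
g(11) = mex{1} = 0
g(12) = mex{1} = 0
The P-positions (g = 0) in 0..12 are 0, 1, 2, 3, 4, 11, 12.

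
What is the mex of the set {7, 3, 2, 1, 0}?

The values 0, 1, 2, 3 are all present; 4 is the first non-negative integer missing from the set.

4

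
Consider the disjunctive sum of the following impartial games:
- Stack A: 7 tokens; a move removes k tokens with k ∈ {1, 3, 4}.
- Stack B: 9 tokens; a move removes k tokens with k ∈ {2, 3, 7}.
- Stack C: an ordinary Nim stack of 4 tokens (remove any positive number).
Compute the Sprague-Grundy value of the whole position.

Grundy values for stack A (subtraction set {1, 3, 4}):
g(0) = mex{} = 0
g(1) = mex{0} = 1
g(2) = mex{1} = 0
g(3) = mex{0} = 1
g(4) = mex{0,1} = 2
g(5) = mex{0,1,2} = 3
g(6) = mex{0,1,3} = 2
g(7) = mex{1,2} = 0
So g(7) = 0.
For stack B, compute g(0), g(1), … with moves {2, 3, 7}:
k:     0  1  2  3  4  5  6  7  8  9
g(k):  0  0  1  1  2  0  0  1  1  2
So g(9) = 2.
Stack C is a plain Nim stack of size 4, so its Grundy value is 4.
The value of a disjunctive sum is the nim-sum of the parts.
Combined value = 0 XOR 2 XOR 4 = 6.

6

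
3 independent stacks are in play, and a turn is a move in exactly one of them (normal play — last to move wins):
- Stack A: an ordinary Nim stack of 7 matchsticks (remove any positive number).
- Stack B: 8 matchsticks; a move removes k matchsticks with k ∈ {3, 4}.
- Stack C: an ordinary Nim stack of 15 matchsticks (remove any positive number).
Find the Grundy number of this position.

Stack A is a plain Nim stack of size 7, so its Grundy value is 7.
Grundy values for stack B (subtraction set {3, 4}):
k:     0  1  2  3  4  5  6  7  8
g(k):  0  0  0  1  1  1  2  0  0
So g(8) = 0.
Stack C is a plain Nim stack of size 15, so its Grundy value is 15.
The value of a disjunctive sum is the nim-sum of the parts.
Combined value = 7 ⊕ 0 ⊕ 15 = 8.

8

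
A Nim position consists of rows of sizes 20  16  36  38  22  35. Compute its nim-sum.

51

Compute the nim-sum pairwise:
20 XOR 16 = 4
4 XOR 36 = 32
32 XOR 38 = 6
6 XOR 22 = 16
16 XOR 35 = 51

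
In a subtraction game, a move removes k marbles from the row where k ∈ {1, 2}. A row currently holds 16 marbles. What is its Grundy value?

Compute g(0), g(1), … for moves {1, 2}:
k:     0  1  2  3  4  5  6  7  8  9 10 11 12 13 14 15 16
g(k):  0  1  2  0  1  2  0  1  2  0  1  2  0  1  2  0  1
So g(16) = 1.

1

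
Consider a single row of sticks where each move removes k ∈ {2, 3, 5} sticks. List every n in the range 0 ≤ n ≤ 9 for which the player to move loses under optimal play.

Compute g(0), g(1), … for moves {2, 3, 5}:
k:     0  1  2  3  4  5  6  7  8  9
g(k):  0  0  1  1  2  2  3  0  0  1
The P-positions (g = 0) in 0..9 are 0, 1, 7, 8.

0, 1, 7, 8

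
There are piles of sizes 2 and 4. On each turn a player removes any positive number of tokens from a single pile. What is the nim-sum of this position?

6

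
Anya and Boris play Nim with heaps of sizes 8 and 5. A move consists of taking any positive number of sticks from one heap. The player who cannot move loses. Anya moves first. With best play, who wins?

Anya wins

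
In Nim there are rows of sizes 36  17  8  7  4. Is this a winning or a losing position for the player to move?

In binary:
  100100  (36)
  010001  (17)
  001000  (8)
  000111  (7)
  000100  (4)
  ------
  111110  (62)
The nim-sum is 62 ≠ 0, so this is an N-position: the player to move can win.

Winning position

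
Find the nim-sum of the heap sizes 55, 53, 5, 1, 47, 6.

Nim-sum: 55 XOR 53 XOR 5 XOR 1 XOR 47 XOR 6 = 47.

47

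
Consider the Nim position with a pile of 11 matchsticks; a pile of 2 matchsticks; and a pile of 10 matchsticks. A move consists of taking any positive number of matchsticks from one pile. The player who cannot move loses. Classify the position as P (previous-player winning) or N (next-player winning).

N-position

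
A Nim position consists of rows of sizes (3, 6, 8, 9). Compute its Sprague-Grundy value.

Bitwise XOR of the heap sizes:
  0011  (3)
  0110  (6)
  1000  (8)
  1001  (9)
  ----
  0100  (4)

4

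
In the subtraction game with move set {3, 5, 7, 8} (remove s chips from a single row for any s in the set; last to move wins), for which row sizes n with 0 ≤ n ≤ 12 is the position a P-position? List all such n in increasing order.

0, 1, 2, 11, 12

Grundy values for subtraction set {3, 5, 7, 8}:
g(0) = mex{} = 0
g(1) = mex{} = 0
g(2) = mex{} = 0
g(3) = mex{0} = 1
g(4) = mex{0} = 1
g(5) = mex{0} = 1
g(6) = mex{0,1} = 2
g(7) = mex{0,1} = 2
g(8) = mex{0,1} = 2
g(9) = mex{0,1,2} = 3
g(10) = mex{0,1,2} = 3
g(11) = mex{1,2} = 0
g(12) = mex{1,2,3} = 0
The P-positions (g = 0) in 0..12 are 0, 1, 2, 11, 12.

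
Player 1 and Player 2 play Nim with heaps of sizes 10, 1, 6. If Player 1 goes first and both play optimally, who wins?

Player 1 wins

In binary:
  1010  (10)
  0001  (1)
  0110  (6)
  ----
  1101  (13)
The nim-sum is 13 ≠ 0, so this is an N-position: the player to move can win; Player 1 has a winning move.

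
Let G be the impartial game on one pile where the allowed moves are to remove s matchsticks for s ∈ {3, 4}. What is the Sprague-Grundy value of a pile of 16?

Build the Grundy sequence with g(k) = mex{g(k−s) : s ∈ {3, 4}, s ≤ k}:
k:     0  1  2  3  4  5  6  7  8  9 10 11 12 13 14 15 16
g(k):  0  0  0  1  1  1  2  0  0  0  1  1  1  2  0  0  0
So g(16) = 0.

0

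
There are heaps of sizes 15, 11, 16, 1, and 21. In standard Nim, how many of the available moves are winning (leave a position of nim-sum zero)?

0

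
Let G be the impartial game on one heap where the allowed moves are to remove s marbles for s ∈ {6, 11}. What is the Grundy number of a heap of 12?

2

Grundy values for subtraction set {6, 11}:
g(0) = mex{} = 0
g(1) = mex{} = 0
g(2) = mex{} = 0
g(3) = mex{} = 0
g(4) = mex{} = 0
g(5) = mex{} = 0
g(6) = mex{0} = 1
g(7) = mex{0} = 1
g(8) = mex{0} = 1
g(9) = mex{0} = 1
g(10) = mex{0} = 1
g(11) = mex{0} = 1
g(12) = mex{0,1} = 2
So g(12) = 2.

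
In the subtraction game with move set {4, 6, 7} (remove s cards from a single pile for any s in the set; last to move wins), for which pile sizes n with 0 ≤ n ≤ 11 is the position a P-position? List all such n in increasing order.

0, 1, 2, 3, 11

Build the Grundy sequence with g(k) = mex{g(k−s) : s ∈ {4, 6, 7}, s ≤ k}:
g(0) = mex{} = 0
g(1) = mex{} = 0
g(2) = mex{} = 0
g(3) = mex{} = 0
g(4) = mex{0} = 1
g(5) = mex{0} = 1
g(6) = mex{0} = 1
g(7) = mex{0} = 1
g(8) = mex{0,1} = 2
g(9) = mex{0,1} = 2
g(10) = mex{0,1} = 2
g(11) = mex{1} = 0
The P-positions (g = 0) in 0..11 are 0, 1, 2, 3, 11.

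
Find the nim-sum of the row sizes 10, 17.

Nim-sum: 10 ⊕ 17 = 27.

27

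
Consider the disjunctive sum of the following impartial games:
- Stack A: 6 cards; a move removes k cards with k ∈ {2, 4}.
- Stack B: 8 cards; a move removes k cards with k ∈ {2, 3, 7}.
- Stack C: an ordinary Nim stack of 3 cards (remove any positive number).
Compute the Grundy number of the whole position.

2

Grundy values for stack A (subtraction set {2, 4}):
g(0) = mex{} = 0
g(1) = mex{} = 0
g(2) = mex{0} = 1
g(3) = mex{0} = 1
g(4) = mex{0,1} = 2
g(5) = mex{0,1} = 2
g(6) = mex{1,2} = 0
So g(6) = 0.
Build the Grundy sequence for stack B with g(k) = mex{g(k−s) : s ∈ {2, 3, 7}, s ≤ k}:
g(0) = mex{} = 0
g(1) = mex{} = 0
g(2) = mex{0} = 1
g(3) = mex{0} = 1
g(4) = mex{0,1} = 2
g(5) = mex{1} = 0
g(6) = mex{1,2} = 0
g(7) = mex{0,2} = 1
g(8) = mex{0} = 1
So g(8) = 1.
Stack C is a plain Nim stack of size 3, so its Grundy value is 3.
The value of a disjunctive sum is the nim-sum of the parts.
Combined value = 0 ⊕ 1 ⊕ 3 = 2.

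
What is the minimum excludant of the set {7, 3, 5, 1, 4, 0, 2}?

The values 0, 1, 2, 3, 4, 5 are all present; 6 is the first non-negative integer missing from the set.

6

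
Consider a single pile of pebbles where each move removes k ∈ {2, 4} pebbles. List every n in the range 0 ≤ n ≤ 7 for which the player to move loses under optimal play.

0, 1, 6, 7

Grundy values for subtraction set {2, 4}:
g(0) = mex{} = 0
g(1) = mex{} = 0
g(2) = mex{0} = 1
g(3) = mex{0} = 1
g(4) = mex{0,1} = 2
g(5) = mex{0,1} = 2
g(6) = mex{1,2} = 0
g(7) = mex{1,2} = 0
The P-positions (g = 0) in 0..7 are 0, 1, 6, 7.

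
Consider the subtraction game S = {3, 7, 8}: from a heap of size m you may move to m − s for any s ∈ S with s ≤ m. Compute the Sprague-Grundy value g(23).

2

Grundy values for subtraction set {3, 7, 8}:
k:     0  1  2  3  4  5  6  7  8  9 10 11 12 13 14 15 16 17 18 19 20 21 22 23
g(k):  0  0  0  1  1  1  0  2  2  1  3  0  0  2  1  1  0  0  2  1  1  0  0  2
So g(23) = 2.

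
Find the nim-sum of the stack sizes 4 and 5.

1

Bitwise XOR of the heap sizes:
  100  (4)
  101  (5)
  ---
  001  (1)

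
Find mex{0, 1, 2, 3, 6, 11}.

The values 0, 1, 2, 3 are all present; 4 is the first non-negative integer missing from the set.

4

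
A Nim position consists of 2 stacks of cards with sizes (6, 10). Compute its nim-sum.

Compute the nim-sum pairwise:
6 ⊕ 10 = 12

12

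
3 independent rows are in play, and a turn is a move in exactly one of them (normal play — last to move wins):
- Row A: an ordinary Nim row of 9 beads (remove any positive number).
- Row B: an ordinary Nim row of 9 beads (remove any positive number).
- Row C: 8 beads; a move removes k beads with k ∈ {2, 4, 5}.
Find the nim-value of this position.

Row A is a plain Nim row of size 9, so its Grundy value is 9.
Row B is a plain Nim row of size 9, so its Grundy value is 9.
For row C, compute g(0), g(1), … with moves {2, 4, 5}:
g(0) = mex{} = 0
g(1) = mex{} = 0
g(2) = mex{0} = 1
g(3) = mex{0} = 1
g(4) = mex{0,1} = 2
g(5) = mex{0,1} = 2
g(6) = mex{0,1,2} = 3
g(7) = mex{1,2} = 0
g(8) = mex{1,2,3} = 0
So g(8) = 0.
By the Sprague-Grundy theorem, the Grundy value of a sum of independent games is the XOR of the component values.
Combined value = 9 ⊕ 9 ⊕ 0 = 0.

0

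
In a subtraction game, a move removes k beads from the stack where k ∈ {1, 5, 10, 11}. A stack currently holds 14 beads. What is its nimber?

2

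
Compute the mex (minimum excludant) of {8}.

0

0 is not in the set, so the mex is 0.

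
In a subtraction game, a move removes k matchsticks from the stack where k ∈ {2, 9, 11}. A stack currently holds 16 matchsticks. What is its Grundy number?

2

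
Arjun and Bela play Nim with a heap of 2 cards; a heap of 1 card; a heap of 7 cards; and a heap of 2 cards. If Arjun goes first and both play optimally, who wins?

Arjun wins

Nim-sum: 2 XOR 1 XOR 7 XOR 2 = 6.
The nim-sum is 6 ≠ 0, so this is an N-position: the player to move can win; Arjun has a winning move.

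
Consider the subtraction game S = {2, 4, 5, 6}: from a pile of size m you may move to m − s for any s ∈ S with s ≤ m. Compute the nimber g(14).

3

Build the Grundy sequence with g(k) = mex{g(k−s) : s ∈ {2, 4, 5, 6}, s ≤ k}:
k:     0  1  2  3  4  5  6  7  8  9 10 11 12 13 14
g(k):  0  0  1  1  2  2  3  3  0  0  1  1  2  2  3
So g(14) = 3.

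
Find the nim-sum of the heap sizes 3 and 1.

2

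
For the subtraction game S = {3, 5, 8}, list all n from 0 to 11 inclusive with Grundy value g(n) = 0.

0, 1, 2, 11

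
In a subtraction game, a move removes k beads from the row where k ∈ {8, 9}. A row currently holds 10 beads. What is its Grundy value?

1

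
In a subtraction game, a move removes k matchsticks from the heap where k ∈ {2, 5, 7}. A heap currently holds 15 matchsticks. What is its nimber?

1

Compute g(0), g(1), … for moves {2, 5, 7}:
k:     0  1  2  3  4  5  6  7  8  9 10 11 12 13 14 15
g(k):  0  0  1  1  0  2  1  3  2  2  0  3  1  0  0  1
So g(15) = 1.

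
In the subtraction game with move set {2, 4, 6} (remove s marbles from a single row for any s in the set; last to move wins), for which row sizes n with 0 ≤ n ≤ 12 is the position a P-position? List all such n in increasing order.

0, 1, 8, 9

Build the Grundy sequence with g(k) = mex{g(k−s) : s ∈ {2, 4, 6}, s ≤ k}:
k:     0  1  2  3  4  5  6  7  8  9 10 11 12
g(k):  0  0  1  1  2  2  3  3  0  0  1  1  2
The P-positions (g = 0) in 0..12 are 0, 1, 8, 9.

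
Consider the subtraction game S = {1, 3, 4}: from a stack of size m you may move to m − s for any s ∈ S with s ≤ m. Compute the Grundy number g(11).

2

Grundy values for subtraction set {1, 3, 4}:
g(0) = mex{} = 0
g(1) = mex{0} = 1
g(2) = mex{1} = 0
g(3) = mex{0} = 1
g(4) = mex{0,1} = 2
g(5) = mex{0,1,2} = 3
g(6) = mex{0,1,3} = 2
g(7) = mex{1,2} = 0
g(8) = mex{0,2,3} = 1
g(9) = mex{1,2,3} = 0
g(10) = mex{0,2} = 1
g(11) = mex{0,1} = 2
So g(11) = 2.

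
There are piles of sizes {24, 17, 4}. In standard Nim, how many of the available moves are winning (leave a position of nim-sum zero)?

1

Write each in binary and XOR column by column:
  11000  (24)
  10001  (17)
  00100  (4)
  -----
  01101  (13)
The overall nim-sum is X = 13. A pile of size p has a winning move iff p XOR X < p (reduce it to p XOR X).
  24: 24 XOR 13 = 21 < 24 — winning move (to 21).
  17: 17 XOR 13 = 28 ≥ 17 — no move.
  4: 4 XOR 13 = 9 ≥ 4 — no move.
That gives 1 winning move.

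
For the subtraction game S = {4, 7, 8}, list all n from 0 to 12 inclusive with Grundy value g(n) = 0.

0, 1, 2, 3, 12

Grundy values for subtraction set {4, 7, 8}:
g(0) = mex{} = 0
g(1) = mex{} = 0
g(2) = mex{} = 0
g(3) = mex{} = 0
g(4) = mex{0} = 1
g(5) = mex{0} = 1
g(6) = mex{0} = 1
g(7) = mex{0} = 1
g(8) = mex{0,1} = 2
g(9) = mex{0,1} = 2
g(10) = mex{0,1} = 2
g(11) = mex{0,1} = 2
g(12) = mex{1,2} = 0
The P-positions (g = 0) in 0..12 are 0, 1, 2, 3, 12.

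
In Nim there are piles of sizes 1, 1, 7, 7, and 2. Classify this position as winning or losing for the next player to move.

Winning position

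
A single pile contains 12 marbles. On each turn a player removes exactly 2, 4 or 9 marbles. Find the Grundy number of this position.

0

Build the Grundy sequence with g(k) = mex{g(k−s) : s ∈ {2, 4, 9}, s ≤ k}:
k:     0  1  2  3  4  5  6  7  8  9 10 11 12
g(k):  0  0  1  1  2  2  0  0  1  1  2  2  0
So g(12) = 0.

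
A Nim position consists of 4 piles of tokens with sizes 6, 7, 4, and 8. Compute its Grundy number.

13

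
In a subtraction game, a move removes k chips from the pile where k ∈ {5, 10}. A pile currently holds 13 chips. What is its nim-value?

2

Compute g(0), g(1), … for moves {5, 10}:
k:     0  1  2  3  4  5  6  7  8  9 10 11 12 13
g(k):  0  0  0  0  0  1  1  1  1  1  2  2  2  2
So g(13) = 2.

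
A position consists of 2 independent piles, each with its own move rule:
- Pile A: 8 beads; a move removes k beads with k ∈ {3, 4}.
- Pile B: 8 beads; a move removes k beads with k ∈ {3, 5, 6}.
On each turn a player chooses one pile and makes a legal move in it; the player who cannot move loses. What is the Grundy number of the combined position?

Build the Grundy sequence for pile A with g(k) = mex{g(k−s) : s ∈ {3, 4}, s ≤ k}:
k:     0  1  2  3  4  5  6  7  8
g(k):  0  0  0  1  1  1  2  0  0
So g(8) = 0.
For pile B, compute g(0), g(1), … with moves {3, 5, 6}:
g(0) = mex{} = 0
g(1) = mex{} = 0
g(2) = mex{} = 0
g(3) = mex{0} = 1
g(4) = mex{0} = 1
g(5) = mex{0} = 1
g(6) = mex{0,1} = 2
g(7) = mex{0,1} = 2
g(8) = mex{0,1} = 2
So g(8) = 2.
By the Sprague-Grundy theorem, the Grundy value of a sum of independent games is the XOR of the component values.
Combined value = 0 ⊕ 2 = 2.

2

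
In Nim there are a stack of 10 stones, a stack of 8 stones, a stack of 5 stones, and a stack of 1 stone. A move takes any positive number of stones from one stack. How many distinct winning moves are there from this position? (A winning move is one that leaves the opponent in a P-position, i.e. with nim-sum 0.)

1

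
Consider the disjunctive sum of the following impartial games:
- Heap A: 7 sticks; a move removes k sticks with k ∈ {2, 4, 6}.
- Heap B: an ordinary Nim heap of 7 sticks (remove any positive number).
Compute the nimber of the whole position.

Build the Grundy sequence for heap A with g(k) = mex{g(k−s) : s ∈ {2, 4, 6}, s ≤ k}:
k:     0  1  2  3  4  5  6  7
g(k):  0  0  1  1  2  2  3  3
So g(7) = 3.
Heap B is a plain Nim heap of size 7, so its Grundy value is 7.
The value of a disjunctive sum is the nim-sum of the parts.
Combined value = 3 ⊕ 7 = 4.

4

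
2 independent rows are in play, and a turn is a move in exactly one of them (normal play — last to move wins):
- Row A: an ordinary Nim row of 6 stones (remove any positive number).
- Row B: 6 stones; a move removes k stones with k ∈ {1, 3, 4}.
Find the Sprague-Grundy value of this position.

4

Row A is a plain Nim row of size 6, so its Grundy value is 6.
Build the Grundy sequence for row B with g(k) = mex{g(k−s) : s ∈ {1, 3, 4}, s ≤ k}:
k:     0  1  2  3  4  5  6
g(k):  0  1  0  1  2  3  2
So g(6) = 2.
The value of a disjunctive sum is the nim-sum of the parts.
Combined value = 6 XOR 2 = 4.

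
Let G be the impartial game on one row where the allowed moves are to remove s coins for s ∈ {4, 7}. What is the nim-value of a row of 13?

Compute g(0), g(1), … for moves {4, 7}:
g(0) = mex{} = 0
g(1) = mex{} = 0
g(2) = mex{} = 0
g(3) = mex{} = 0
g(4) = mex{0} = 1
g(5) = mex{0} = 1
g(6) = mex{0} = 1
g(7) = mex{0} = 1
g(8) = mex{0,1} = 2
g(9) = mex{0,1} = 2
g(10) = mex{0,1} = 2
g(11) = mex{1} = 0
g(12) = mex{1,2} = 0
g(13) = mex{1,2} = 0
So g(13) = 0.

0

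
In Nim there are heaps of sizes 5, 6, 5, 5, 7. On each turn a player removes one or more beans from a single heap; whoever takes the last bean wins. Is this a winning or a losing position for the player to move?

Winning position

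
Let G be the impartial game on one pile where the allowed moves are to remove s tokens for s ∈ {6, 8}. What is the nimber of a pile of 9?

1

Compute g(0), g(1), … for moves {6, 8}:
g(0) = mex{} = 0
g(1) = mex{} = 0
g(2) = mex{} = 0
g(3) = mex{} = 0
g(4) = mex{} = 0
g(5) = mex{} = 0
g(6) = mex{0} = 1
g(7) = mex{0} = 1
g(8) = mex{0} = 1
g(9) = mex{0} = 1
So g(9) = 1.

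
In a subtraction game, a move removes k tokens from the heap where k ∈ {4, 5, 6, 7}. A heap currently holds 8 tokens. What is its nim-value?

2

Compute g(0), g(1), … for moves {4, 5, 6, 7}:
g(0) = mex{} = 0
g(1) = mex{} = 0
g(2) = mex{} = 0
g(3) = mex{} = 0
g(4) = mex{0} = 1
g(5) = mex{0} = 1
g(6) = mex{0} = 1
g(7) = mex{0} = 1
g(8) = mex{0,1} = 2
So g(8) = 2.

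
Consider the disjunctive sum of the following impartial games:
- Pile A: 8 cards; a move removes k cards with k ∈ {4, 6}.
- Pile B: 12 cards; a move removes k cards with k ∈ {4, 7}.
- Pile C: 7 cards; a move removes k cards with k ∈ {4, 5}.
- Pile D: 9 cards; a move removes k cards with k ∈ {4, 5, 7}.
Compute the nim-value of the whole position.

1

Grundy values for pile A (subtraction set {4, 6}):
k:     0  1  2  3  4  5  6  7  8
g(k):  0  0  0  0  1  1  1  1  2
So g(8) = 2.
Build the Grundy sequence for pile B with g(k) = mex{g(k−s) : s ∈ {4, 7}, s ≤ k}:
k:     0  1  2  3  4  5  6  7  8  9 10 11 12
g(k):  0  0  0  0  1  1  1  1  2  2  2  0  0
So g(12) = 0.
Grundy values for pile C (subtraction set {4, 5}):
g(0) = mex{} = 0
g(1) = mex{} = 0
g(2) = mex{} = 0
g(3) = mex{} = 0
g(4) = mex{0} = 1
g(5) = mex{0} = 1
g(6) = mex{0} = 1
g(7) = mex{0} = 1
So g(7) = 1.
Grundy values for pile D (subtraction set {4, 5, 7}):
k:     0  1  2  3  4  5  6  7  8  9
g(k):  0  0  0  0  1  1  1  1  2  2
So g(9) = 2.
By the Sprague-Grundy theorem, the Grundy value of a sum of independent games is the XOR of the component values.
Combined value = 2 ⊕ 0 ⊕ 1 ⊕ 2 = 1.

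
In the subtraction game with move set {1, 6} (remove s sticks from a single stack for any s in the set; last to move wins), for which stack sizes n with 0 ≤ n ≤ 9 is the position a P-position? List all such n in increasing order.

0, 2, 4, 7, 9

Compute g(0), g(1), … for moves {1, 6}:
g(0) = mex{} = 0
g(1) = mex{0} = 1
g(2) = mex{1} = 0
g(3) = mex{0} = 1
g(4) = mex{1} = 0
g(5) = mex{0} = 1
g(6) = mex{0,1} = 2
g(7) = mex{1,2} = 0
g(8) = mex{0} = 1
g(9) = mex{1} = 0
The P-positions (g = 0) in 0..9 are 0, 2, 4, 7, 9.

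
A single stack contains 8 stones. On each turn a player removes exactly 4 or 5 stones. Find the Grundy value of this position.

Grundy values for subtraction set {4, 5}:
g(0) = mex{} = 0
g(1) = mex{} = 0
g(2) = mex{} = 0
g(3) = mex{} = 0
g(4) = mex{0} = 1
g(5) = mex{0} = 1
g(6) = mex{0} = 1
g(7) = mex{0} = 1
g(8) = mex{0,1} = 2
So g(8) = 2.

2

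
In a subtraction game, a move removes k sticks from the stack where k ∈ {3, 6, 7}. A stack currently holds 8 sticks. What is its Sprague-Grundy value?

Grundy values for subtraction set {3, 6, 7}:
k:     0  1  2  3  4  5  6  7  8
g(k):  0  0  0  1  1  1  2  2  2
So g(8) = 2.

2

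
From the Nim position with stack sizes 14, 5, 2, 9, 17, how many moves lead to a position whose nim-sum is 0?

1

Nim-sum: 14 ⊕ 5 ⊕ 2 ⊕ 9 ⊕ 17 = 17.
The overall nim-sum is X = 17. A stack of size p has a winning move iff p XOR X < p (reduce it to p XOR X).
  14: 14 XOR 17 = 31 ≥ 14 — no move.
  5: 5 XOR 17 = 20 ≥ 5 — no move.
  2: 2 XOR 17 = 19 ≥ 2 — no move.
  9: 9 XOR 17 = 24 ≥ 9 — no move.
  17: 17 XOR 17 = 0 < 17 — winning move (to 0).
That gives 1 winning move.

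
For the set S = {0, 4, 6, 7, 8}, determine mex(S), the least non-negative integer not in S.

1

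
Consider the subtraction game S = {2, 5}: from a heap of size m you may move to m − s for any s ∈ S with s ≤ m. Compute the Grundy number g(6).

1

Build the Grundy sequence with g(k) = mex{g(k−s) : s ∈ {2, 5}, s ≤ k}:
k:     0  1  2  3  4  5  6
g(k):  0  0  1  1  0  2  1
So g(6) = 1.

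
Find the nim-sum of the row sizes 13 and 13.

Nim-sum: 13 ^ 13 = 0.

0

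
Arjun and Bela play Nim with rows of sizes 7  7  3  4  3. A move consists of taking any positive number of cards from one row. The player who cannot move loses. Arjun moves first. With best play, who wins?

Arjun wins

Compute the nim-sum pairwise:
7 ^ 7 = 0
0 ^ 3 = 3
3 ^ 4 = 7
7 ^ 3 = 4
The nim-sum is 4 ≠ 0, so this is an N-position: the player to move can win; Arjun has a winning move.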